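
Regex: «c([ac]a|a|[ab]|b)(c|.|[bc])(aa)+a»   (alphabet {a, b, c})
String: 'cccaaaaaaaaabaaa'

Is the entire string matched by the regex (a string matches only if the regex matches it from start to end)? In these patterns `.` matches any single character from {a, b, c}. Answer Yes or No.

No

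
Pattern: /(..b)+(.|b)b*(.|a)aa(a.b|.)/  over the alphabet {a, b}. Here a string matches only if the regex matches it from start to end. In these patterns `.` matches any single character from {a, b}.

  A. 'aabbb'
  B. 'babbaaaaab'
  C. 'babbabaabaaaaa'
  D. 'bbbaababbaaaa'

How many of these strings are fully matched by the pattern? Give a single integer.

3

A → no match
B → match
C → match
D → match
Total matched: 3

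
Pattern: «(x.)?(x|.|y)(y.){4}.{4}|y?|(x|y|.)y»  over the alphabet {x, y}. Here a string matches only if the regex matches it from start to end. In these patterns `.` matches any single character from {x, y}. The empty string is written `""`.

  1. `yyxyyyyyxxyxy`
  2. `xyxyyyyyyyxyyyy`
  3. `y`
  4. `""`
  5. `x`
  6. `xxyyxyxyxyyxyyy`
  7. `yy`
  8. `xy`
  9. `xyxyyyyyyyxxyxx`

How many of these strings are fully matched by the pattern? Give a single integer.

1 → match
2 → match
3 → match
4 → match
5 → no match
6 → match
7 → match
8 → match
9 → match
Total matched: 8

8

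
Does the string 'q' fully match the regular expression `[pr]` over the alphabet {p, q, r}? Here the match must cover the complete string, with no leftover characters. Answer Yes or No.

No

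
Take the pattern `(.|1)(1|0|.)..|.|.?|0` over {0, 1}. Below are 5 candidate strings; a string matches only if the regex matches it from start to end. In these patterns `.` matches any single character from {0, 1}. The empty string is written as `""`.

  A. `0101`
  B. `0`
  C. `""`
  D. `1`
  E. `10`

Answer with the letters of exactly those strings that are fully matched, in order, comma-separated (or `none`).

A, B, C, D

A. `0101` → match
B. `0` → match
C. `""` → match
D. `1` → match
E. `10` → no match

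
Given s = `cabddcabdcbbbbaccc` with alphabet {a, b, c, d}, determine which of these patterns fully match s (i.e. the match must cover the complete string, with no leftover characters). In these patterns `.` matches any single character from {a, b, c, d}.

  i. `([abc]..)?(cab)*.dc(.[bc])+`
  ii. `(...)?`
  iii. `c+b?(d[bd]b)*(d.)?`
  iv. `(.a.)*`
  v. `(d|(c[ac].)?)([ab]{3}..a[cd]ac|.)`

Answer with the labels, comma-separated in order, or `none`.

i

i → match
ii → no match
iii → no match
iv → no match
v → no match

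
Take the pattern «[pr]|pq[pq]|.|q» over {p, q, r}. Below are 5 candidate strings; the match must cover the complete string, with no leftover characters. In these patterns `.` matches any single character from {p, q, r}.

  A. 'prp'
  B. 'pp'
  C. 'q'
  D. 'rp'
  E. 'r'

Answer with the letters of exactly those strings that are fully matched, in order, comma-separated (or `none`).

C, E

A. 'prp' → no match
B. 'pp' → no match
C. 'q' → match
D. 'rp' → no match
E. 'r' → match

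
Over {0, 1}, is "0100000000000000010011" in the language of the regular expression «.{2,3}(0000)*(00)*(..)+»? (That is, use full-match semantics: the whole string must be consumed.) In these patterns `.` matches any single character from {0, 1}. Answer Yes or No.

Yes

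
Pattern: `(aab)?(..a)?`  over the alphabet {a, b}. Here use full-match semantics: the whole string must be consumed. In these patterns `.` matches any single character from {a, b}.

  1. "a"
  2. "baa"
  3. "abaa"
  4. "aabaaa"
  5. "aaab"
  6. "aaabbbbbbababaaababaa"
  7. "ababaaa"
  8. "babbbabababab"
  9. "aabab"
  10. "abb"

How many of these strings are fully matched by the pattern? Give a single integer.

2

1 → no match
2 → match
3 → no match
4 → match
5 → no match
6 → no match
7 → no match
8 → no match
9 → no match
10 → no match
Total matched: 2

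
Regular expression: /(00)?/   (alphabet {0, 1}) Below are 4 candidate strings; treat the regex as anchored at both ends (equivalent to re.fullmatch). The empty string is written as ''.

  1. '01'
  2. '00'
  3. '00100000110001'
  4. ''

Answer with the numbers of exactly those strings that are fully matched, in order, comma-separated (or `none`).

2, 4

1. '01' → no match
2. '00' → match
3 → no match
4. '' → match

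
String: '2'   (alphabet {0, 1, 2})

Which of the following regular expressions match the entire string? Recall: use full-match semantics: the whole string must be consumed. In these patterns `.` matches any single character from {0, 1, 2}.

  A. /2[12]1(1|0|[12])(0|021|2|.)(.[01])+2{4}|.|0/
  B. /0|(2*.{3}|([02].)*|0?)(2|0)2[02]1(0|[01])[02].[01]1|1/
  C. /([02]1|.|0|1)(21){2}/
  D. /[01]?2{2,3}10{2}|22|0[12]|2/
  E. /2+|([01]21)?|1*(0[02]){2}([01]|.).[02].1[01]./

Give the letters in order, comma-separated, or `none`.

A, D, E

A → match
B → no match
C → no match — must end with '21'
D → match
E → match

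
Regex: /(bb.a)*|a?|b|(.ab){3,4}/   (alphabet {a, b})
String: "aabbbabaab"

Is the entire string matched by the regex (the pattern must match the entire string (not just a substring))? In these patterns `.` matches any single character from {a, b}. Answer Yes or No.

No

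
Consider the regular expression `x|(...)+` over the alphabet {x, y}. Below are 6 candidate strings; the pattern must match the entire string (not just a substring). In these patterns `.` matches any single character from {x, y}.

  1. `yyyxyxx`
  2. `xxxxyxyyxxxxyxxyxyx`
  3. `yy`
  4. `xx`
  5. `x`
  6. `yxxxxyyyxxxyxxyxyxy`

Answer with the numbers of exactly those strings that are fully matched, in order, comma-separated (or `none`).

5

1. `yyyxyxx` → no match
2 → no match
3. `yy` → no match
4. `xx` → no match
5. `x` → match
6 → no match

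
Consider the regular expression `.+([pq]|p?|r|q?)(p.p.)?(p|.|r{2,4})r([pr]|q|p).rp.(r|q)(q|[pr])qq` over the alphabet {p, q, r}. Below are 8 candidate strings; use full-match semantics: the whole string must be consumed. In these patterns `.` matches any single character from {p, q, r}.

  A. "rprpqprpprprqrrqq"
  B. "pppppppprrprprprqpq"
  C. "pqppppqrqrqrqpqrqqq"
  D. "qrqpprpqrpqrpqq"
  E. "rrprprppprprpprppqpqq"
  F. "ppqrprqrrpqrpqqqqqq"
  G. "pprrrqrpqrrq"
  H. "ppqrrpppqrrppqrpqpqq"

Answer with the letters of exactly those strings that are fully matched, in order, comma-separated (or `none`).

D, E

A → no match
B → no match — must end with "qq"
C → no match
D → match
E → match
F → no match
G → no match — must end with "qq"
H → no match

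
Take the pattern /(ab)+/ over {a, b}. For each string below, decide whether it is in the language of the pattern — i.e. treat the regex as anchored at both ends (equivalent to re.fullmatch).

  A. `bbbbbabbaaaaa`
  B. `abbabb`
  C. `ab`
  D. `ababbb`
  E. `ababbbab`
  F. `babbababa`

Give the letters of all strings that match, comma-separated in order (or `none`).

A → no match — must start with `ab`
B → no match — must end with `ab`
C → match
D → no match — must end with `ab`
E → no match
F → no match — must start with `ab`

C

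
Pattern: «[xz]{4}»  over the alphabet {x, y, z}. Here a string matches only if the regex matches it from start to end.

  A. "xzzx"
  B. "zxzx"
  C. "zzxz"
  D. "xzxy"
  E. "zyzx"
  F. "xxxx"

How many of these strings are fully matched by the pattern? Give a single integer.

4

A. "xzzx" → match
B. "zxzx" → match
C. "zzxz" → match
D. "xzxy" → no match
E. "zyzx" → no match
F. "xxxx" → match
Total matched: 4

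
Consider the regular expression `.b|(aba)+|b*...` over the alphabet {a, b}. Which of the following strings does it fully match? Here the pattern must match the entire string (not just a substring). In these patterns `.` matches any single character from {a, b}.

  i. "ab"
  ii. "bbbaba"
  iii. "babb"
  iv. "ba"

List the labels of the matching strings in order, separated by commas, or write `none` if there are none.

i → match
ii → match
iii → match
iv → no match

i, ii, iii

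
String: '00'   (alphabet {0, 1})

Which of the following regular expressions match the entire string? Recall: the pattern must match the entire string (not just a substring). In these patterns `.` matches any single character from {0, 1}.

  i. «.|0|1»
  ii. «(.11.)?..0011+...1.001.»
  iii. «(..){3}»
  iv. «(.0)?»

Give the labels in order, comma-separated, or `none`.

iv

i → no match
ii → no match
iii → no match
iv → match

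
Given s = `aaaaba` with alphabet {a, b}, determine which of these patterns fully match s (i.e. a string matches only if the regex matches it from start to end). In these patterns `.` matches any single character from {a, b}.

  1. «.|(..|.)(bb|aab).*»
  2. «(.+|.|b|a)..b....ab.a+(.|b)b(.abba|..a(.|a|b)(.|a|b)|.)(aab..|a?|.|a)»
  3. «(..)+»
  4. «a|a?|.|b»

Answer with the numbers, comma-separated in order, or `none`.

1, 3

1 → match
2 → no match
3 → match
4 → no match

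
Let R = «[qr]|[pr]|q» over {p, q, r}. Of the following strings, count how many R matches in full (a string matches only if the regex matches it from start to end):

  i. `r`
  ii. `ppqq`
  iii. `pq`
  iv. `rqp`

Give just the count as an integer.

i → match
ii → no match
iii → no match
iv → no match
Total matched: 1

1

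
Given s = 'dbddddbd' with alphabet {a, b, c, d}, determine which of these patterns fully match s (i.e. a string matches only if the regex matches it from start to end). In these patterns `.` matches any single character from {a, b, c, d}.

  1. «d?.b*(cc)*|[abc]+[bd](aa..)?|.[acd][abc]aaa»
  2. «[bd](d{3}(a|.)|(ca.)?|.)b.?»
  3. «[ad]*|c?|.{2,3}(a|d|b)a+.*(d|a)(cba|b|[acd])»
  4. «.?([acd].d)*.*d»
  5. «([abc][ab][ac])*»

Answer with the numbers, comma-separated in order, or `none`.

4

1 → no match
2 → no match
3 → no match
4 → match
5 → no match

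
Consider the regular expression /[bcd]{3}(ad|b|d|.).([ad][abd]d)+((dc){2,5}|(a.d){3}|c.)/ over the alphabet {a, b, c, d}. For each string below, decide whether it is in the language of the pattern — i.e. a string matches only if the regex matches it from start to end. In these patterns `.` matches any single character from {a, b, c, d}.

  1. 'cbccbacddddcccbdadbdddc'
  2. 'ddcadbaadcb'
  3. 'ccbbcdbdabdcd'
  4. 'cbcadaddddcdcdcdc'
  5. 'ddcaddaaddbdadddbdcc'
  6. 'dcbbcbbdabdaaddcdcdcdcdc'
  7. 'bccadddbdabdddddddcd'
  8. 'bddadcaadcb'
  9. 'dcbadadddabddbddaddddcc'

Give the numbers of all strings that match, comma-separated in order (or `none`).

1 → no match
2 → match
3 → match
4 → match
5 → match
6 → no match
7 → match
8 → match
9 → match

2, 3, 4, 5, 7, 8, 9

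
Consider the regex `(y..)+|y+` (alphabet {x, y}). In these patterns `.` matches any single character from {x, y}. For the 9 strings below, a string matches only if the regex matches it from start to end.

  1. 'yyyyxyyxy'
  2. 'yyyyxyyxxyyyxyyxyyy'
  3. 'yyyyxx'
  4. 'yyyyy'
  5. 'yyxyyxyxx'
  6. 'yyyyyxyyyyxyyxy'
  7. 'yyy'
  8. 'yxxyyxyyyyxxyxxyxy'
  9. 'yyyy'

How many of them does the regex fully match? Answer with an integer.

8

1 → match
2 → no match
3 → match
4 → match
5 → match
6 → match
7 → match
8 → match
9 → match
Total matched: 8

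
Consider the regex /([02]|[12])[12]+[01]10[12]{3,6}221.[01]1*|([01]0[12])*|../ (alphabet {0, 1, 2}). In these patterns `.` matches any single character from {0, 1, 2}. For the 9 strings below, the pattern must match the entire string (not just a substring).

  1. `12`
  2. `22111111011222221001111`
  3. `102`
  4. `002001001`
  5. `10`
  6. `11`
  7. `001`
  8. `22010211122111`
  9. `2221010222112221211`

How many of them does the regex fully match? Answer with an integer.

9

1. `12` → match
2 → match
3. `102` → match
4. `002001001` → match
5. `10` → match
6. `11` → match
7. `001` → match
8 → match
9 → match
Total matched: 9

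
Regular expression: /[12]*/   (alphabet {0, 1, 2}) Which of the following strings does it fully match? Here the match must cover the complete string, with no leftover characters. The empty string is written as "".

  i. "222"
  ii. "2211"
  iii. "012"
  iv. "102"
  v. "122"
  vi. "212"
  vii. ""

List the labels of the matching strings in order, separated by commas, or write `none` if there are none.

i → match
ii → match
iii → no match
iv → no match
v → match
vi → match
vii → match

i, ii, v, vi, vii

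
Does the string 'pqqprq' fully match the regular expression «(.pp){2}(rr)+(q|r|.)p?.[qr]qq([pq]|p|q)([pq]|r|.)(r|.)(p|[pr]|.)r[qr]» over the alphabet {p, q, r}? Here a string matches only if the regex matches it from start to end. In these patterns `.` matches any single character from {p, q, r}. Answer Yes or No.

No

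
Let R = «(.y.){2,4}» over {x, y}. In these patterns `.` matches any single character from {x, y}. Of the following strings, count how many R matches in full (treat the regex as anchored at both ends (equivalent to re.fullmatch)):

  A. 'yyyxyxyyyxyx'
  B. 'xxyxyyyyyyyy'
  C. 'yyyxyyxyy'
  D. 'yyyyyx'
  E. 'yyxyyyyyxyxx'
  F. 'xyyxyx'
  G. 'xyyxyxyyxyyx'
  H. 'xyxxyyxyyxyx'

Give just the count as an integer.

A → match
B → no match
C → match
D → match
E → no match
F → match
G → match
H → match
Total matched: 6

6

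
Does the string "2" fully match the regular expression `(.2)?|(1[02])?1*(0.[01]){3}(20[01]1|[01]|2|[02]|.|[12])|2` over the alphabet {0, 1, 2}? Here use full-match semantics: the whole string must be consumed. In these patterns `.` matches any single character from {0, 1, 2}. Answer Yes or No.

Yes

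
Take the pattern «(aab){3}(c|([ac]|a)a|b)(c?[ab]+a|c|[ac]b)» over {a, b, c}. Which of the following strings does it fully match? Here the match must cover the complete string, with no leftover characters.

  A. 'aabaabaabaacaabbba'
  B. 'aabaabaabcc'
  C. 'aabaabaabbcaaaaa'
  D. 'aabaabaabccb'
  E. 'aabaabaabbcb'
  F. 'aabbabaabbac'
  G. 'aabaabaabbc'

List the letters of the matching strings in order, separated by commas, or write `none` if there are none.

A → match
B → match
C → match
D → match
E → match
F → no match
G → match

A, B, C, D, E, G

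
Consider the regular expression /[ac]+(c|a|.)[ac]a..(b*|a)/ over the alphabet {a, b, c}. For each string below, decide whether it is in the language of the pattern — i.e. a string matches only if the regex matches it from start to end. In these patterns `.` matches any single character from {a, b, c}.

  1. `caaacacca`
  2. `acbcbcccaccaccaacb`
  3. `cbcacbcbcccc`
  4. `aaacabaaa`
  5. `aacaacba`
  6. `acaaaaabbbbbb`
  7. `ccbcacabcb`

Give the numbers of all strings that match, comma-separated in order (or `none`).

1, 5, 6

1. `caaacacca` → match
2 → no match
3. `cbcacbcbcccc` → no match
4. `aaacabaaa` → no match
5. `aacaacba` → match
6 → match
7. `ccbcacabcb` → no match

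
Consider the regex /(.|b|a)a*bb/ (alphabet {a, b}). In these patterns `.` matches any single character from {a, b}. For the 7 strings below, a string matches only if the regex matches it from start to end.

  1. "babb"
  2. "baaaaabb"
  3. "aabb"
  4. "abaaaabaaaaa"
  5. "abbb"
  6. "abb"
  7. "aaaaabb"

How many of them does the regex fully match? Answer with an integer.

1 → match
2 → match
3 → match
4 → no match — must end with "bb"
5 → no match
6 → match
7 → match
Total matched: 5

5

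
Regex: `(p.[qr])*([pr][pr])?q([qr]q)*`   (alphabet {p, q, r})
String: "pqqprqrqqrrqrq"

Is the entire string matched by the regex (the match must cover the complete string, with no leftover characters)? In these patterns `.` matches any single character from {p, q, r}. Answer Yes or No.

No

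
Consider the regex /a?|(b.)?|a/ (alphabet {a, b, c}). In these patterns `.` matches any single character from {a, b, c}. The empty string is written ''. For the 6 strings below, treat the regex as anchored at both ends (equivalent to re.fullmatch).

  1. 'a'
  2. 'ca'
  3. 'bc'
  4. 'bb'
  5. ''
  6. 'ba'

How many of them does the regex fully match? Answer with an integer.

1 → match
2 → no match
3 → match
4 → match
5 → match
6 → match
Total matched: 5

5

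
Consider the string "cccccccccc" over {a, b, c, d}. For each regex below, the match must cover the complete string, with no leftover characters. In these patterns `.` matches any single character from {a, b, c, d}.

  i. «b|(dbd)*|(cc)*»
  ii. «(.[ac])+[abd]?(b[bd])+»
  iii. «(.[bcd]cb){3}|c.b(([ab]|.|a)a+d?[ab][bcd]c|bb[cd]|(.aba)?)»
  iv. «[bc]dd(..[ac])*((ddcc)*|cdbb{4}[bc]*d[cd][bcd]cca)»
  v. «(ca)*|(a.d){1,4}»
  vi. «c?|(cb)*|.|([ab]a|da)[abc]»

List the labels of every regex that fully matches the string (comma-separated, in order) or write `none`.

i

i → match
ii → no match
iii → no match
iv → no match
v → no match
vi → no match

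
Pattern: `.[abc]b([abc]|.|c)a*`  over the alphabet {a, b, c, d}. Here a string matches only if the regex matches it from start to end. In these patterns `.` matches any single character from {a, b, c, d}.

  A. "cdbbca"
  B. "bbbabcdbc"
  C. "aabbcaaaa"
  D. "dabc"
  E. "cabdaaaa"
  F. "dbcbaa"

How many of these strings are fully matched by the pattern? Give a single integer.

A → no match
B → no match
C → no match
D → match
E → match
F → no match
Total matched: 2

2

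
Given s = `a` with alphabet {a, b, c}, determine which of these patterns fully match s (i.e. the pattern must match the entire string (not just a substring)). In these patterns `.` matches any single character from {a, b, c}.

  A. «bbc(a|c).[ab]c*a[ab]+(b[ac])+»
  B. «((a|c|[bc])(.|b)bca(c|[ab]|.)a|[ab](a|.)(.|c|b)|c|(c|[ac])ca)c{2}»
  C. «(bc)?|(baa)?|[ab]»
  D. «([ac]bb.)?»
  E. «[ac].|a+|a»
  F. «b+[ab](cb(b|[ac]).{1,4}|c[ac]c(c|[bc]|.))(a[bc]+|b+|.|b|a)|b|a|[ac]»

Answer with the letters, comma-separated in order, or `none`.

A → no match — must start with `bbc`
B → no match — must end with `c`
C → match
D → no match
E → match
F → match

C, E, F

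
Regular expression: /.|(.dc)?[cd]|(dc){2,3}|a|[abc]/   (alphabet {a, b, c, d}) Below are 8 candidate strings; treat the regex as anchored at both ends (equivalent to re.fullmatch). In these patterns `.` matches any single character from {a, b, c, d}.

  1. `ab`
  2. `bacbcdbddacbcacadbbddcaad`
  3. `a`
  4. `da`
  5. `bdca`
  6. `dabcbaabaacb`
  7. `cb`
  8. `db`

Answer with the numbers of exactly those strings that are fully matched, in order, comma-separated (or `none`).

1 → no match
2 → no match
3 → match
4 → no match
5 → no match
6 → no match
7 → no match
8 → no match

3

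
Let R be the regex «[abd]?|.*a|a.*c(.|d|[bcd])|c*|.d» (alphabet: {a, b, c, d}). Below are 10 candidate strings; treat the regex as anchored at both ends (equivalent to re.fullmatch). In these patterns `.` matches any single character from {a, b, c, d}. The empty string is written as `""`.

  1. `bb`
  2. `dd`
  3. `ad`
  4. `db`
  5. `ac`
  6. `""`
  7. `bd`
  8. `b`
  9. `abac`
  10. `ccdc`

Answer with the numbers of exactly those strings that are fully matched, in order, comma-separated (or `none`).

1 → no match
2 → match
3 → match
4 → no match
5 → no match
6 → match
7 → match
8 → match
9 → no match
10 → no match

2, 3, 6, 7, 8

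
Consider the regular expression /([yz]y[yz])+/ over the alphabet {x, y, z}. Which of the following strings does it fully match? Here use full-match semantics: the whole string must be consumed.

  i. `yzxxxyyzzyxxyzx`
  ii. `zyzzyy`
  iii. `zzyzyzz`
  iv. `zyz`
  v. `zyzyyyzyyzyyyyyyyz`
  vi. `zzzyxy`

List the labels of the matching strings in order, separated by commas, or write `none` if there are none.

ii, iv, v

i → no match
ii. `zyzzyy` → match
iii. `zzyzyzz` → no match
iv. `zyz` → match
v → match
vi. `zzzyxy` → no match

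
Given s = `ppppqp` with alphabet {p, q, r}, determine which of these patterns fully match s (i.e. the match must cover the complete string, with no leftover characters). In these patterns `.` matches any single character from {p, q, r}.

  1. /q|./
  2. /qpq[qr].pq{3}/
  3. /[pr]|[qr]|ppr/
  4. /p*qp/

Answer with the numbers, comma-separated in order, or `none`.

1 → no match
2 → no match — must start with `qpq`
3 → no match
4 → match

4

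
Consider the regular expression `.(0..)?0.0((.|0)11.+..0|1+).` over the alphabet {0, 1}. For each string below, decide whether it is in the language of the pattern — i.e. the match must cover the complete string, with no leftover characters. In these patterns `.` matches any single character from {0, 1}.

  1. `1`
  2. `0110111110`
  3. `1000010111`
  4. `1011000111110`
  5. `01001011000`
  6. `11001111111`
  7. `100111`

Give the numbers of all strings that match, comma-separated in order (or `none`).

3, 4

1. `1` → no match
2. `0110111110` → no match
3. `1000010111` → match
4 → match
5. `01001011000` → no match
6. `11001111111` → no match
7. `100111` → no match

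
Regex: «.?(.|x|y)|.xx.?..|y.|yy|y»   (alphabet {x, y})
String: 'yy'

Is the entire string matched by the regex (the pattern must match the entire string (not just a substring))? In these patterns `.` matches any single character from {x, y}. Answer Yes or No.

Yes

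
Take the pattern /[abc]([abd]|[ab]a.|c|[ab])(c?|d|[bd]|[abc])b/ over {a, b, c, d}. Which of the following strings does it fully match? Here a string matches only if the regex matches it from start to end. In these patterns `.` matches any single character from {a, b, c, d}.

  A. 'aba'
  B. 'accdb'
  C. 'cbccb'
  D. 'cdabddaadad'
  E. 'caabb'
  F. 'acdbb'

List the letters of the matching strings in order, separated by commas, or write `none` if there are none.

E

A. 'aba' → no match — must end with 'b'
B. 'accdb' → no match
C. 'cbccb' → no match
D. 'cdabddaadad' → no match — must end with 'b'
E. 'caabb' → match
F. 'acdbb' → no match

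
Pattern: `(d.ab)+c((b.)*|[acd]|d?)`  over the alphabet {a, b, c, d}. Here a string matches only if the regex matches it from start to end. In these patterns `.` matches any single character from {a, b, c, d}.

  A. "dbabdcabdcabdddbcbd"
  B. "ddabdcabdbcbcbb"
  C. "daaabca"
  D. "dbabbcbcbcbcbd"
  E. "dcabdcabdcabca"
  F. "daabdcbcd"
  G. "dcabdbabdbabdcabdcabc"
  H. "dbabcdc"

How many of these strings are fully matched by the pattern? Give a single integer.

2

A → no match
B → no match
C. "daaabca" → no match
D → no match
E → match
F. "daabdcbcd" → no match
G → match
H. "dbabcdc" → no match
Total matched: 2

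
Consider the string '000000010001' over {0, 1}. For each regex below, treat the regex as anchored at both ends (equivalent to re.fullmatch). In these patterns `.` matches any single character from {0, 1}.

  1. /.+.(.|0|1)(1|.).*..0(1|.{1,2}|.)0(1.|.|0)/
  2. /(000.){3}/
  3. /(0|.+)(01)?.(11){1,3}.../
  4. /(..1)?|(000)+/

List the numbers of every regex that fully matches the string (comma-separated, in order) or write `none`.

1 → match
2 → match
3 → no match
4 → no match

1, 2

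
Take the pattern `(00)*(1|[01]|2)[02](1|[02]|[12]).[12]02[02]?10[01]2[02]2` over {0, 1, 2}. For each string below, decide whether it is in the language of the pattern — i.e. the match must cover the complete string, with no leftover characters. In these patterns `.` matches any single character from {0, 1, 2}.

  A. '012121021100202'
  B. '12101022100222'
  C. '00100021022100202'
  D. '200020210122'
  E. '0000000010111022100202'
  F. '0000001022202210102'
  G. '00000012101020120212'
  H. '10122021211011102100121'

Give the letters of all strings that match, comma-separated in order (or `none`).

A → no match
B → match
C → no match
D → no match
E → match
F → no match
G → no match
H → no match — must end with '2'

B, E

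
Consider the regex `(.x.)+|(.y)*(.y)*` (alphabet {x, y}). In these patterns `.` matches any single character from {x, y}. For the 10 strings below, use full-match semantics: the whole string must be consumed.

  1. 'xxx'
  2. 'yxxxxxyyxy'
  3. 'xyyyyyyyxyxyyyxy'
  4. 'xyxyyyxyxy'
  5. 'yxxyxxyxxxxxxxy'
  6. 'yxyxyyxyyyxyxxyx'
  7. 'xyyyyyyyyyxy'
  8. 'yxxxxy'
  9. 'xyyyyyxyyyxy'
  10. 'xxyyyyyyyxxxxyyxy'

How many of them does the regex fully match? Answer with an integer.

7

1 → match
2 → no match
3 → match
4 → match
5 → match
6 → no match
7 → match
8 → match
9 → match
10 → no match
Total matched: 7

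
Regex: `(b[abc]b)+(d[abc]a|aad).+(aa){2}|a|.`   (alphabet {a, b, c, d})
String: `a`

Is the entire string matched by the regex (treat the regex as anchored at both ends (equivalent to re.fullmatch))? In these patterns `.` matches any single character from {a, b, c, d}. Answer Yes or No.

Yes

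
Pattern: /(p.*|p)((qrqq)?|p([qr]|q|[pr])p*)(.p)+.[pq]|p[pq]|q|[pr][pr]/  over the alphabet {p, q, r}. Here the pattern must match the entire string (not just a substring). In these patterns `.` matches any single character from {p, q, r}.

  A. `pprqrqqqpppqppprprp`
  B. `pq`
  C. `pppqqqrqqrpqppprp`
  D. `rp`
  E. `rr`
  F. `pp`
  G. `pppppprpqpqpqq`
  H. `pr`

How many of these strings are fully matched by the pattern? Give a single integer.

A → match
B. `pq` → match
C → match
D. `rp` → match
E. `rr` → match
F. `pp` → match
G → match
H. `pr` → match
Total matched: 8

8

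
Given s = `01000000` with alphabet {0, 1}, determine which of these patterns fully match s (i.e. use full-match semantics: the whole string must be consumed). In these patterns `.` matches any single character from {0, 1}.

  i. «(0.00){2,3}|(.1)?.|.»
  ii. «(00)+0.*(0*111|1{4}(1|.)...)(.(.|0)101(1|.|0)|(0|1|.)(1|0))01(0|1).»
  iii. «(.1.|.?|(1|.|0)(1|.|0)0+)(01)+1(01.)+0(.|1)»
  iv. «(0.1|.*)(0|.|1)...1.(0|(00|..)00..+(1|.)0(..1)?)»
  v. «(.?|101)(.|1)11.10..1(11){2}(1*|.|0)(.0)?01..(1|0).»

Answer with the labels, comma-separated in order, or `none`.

i → match
ii → no match — must start with `00`
iii → no match
iv → no match
v → no match

i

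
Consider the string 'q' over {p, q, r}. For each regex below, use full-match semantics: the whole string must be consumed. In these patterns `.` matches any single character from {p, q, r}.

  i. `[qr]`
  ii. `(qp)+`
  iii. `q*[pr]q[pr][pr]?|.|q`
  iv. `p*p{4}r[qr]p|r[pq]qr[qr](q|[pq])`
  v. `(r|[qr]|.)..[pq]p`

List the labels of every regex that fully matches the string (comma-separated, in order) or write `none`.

i, iii

i → match
ii → no match — must start with 'qp'
iii → match
iv → no match
v → no match — must end with 'p'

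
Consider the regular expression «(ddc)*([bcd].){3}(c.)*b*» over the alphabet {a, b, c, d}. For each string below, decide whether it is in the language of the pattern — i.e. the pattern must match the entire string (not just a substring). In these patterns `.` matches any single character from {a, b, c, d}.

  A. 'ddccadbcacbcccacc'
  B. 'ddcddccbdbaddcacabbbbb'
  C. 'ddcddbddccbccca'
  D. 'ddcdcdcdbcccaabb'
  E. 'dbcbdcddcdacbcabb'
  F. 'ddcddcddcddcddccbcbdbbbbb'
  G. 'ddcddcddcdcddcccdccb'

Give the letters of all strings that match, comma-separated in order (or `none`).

A → match
B → no match
C → match
D → no match
E → no match
F → match
G → match

A, C, F, G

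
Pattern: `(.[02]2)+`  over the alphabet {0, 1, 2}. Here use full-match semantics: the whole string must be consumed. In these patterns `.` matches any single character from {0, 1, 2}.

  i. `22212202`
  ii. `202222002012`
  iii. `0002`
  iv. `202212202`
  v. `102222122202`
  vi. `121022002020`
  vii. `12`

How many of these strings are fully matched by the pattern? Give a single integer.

1

i. `22212202` → no match
ii. `202222002012` → no match
iii. `0002` → no match
iv. `202212202` → no match
v. `102222122202` → match
vi. `121022002020` → no match — must end with `2`
vii. `12` → no match
Total matched: 1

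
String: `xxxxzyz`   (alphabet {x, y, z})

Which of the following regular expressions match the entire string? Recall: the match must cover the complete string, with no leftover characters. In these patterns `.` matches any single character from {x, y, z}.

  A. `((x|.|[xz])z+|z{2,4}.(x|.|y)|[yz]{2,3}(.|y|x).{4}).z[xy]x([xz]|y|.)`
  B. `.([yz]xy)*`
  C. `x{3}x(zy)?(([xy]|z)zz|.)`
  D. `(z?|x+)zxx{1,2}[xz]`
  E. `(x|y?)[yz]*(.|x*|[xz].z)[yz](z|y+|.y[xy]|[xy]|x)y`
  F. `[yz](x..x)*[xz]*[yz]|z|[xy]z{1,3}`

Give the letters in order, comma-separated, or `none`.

A → no match
B → no match
C → match
D → no match
E → no match — must end with `y`
F → no match

C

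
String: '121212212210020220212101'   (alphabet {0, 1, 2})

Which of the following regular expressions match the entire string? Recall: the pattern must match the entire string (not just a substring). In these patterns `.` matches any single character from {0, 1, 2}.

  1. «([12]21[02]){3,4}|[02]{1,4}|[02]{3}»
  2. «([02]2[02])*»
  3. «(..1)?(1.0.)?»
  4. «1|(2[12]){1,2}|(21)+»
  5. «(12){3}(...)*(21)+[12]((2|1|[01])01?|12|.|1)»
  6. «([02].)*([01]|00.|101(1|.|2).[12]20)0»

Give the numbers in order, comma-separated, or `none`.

1 → no match
2 → no match
3 → no match
4 → no match
5 → match
6 → no match — must end with '0'

5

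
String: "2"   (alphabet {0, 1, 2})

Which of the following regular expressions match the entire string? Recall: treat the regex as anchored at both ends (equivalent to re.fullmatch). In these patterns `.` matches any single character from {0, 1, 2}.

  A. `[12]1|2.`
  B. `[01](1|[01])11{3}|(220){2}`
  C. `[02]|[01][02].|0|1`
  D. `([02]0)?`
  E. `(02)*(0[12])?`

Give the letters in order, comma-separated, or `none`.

C

A → no match
B → no match
C → match
D → no match
E → no match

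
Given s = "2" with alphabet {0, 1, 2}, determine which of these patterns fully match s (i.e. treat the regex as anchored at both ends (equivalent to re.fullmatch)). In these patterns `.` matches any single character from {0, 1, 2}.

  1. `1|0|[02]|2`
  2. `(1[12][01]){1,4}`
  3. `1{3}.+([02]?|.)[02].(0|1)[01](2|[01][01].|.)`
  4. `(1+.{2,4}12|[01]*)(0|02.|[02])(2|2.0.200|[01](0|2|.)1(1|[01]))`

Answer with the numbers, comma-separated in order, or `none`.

1 → match
2 → no match — must start with "1"
3 → no match — must start with "1"
4 → no match

1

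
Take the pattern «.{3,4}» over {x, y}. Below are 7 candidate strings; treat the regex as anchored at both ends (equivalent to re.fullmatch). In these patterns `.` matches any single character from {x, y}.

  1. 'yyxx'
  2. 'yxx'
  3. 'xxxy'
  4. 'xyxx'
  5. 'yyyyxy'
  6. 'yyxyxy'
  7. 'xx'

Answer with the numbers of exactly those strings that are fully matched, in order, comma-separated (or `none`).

1, 2, 3, 4

1 → match
2 → match
3 → match
4 → match
5 → no match
6 → no match
7 → no match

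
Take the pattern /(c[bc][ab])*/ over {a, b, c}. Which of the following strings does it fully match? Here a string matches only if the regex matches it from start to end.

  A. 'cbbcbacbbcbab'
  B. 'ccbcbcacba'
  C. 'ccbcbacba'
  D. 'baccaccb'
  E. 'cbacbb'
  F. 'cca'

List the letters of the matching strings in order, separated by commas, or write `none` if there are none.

A → no match
B → no match
C → match
D → no match
E → match
F → match

C, E, F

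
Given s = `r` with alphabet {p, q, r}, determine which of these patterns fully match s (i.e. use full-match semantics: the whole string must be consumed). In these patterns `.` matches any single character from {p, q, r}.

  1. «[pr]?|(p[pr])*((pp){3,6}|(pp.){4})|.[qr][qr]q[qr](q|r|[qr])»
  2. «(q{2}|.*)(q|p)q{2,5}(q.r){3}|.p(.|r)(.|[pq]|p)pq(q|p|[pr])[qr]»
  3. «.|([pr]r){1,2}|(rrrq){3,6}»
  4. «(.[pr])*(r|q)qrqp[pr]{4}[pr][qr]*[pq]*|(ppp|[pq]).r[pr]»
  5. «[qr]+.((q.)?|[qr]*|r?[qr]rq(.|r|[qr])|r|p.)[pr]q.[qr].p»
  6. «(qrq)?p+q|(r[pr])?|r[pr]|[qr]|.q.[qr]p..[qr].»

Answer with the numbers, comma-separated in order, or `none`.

1, 3, 6

1 → match
2 → no match
3 → match
4 → no match
5 → no match — must end with `p`
6 → match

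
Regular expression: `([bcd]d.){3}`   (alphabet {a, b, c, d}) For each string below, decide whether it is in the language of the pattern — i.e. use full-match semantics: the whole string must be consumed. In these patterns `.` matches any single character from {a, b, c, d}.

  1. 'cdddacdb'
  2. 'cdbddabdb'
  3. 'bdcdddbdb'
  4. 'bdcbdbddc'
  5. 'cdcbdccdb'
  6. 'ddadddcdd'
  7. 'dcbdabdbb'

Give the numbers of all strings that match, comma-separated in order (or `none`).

1. 'cdddacdb' → no match
2. 'cdbddabdb' → match
3. 'bdcdddbdb' → match
4. 'bdcbdbddc' → match
5. 'cdcbdccdb' → match
6. 'ddadddcdd' → match
7. 'dcbdabdbb' → no match

2, 3, 4, 5, 6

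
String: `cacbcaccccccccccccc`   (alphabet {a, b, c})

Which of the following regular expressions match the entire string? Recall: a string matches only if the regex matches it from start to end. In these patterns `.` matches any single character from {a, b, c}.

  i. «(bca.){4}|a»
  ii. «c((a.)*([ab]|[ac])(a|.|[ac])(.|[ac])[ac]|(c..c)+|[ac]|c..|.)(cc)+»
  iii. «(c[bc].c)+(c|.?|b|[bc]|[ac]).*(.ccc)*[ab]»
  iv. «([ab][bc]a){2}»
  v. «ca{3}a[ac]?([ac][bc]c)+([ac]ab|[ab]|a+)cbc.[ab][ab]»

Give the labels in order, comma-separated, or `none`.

ii

i → no match
ii → match
iii → no match
iv → no match — must end with `a`
v → no match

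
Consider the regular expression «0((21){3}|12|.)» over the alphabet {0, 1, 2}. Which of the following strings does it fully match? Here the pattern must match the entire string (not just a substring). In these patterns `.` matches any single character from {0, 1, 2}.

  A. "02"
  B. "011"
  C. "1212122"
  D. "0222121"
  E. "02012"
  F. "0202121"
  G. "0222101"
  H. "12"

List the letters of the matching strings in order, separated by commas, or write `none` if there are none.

A

A → match
B → no match
C → no match — must start with "0"
D → no match
E → no match
F → no match
G → no match
H → no match — must start with "0"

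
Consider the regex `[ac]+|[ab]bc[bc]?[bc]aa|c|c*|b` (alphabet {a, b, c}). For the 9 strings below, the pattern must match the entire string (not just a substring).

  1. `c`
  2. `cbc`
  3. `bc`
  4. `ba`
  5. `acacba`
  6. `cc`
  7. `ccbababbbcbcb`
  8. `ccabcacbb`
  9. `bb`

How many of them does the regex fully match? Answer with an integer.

2

1 → match
2 → no match
3 → no match
4 → no match
5 → no match
6 → match
7 → no match
8 → no match
9 → no match
Total matched: 2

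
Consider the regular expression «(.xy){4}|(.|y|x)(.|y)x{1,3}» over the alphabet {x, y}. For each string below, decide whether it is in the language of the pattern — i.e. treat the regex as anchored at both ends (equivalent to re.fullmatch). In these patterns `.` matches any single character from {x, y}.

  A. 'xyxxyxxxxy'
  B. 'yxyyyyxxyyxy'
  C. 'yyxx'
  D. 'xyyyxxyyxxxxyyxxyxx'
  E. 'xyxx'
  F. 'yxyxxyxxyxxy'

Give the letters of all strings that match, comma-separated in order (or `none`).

C, E, F

A → no match
B → no match
C → match
D → no match
E → match
F → match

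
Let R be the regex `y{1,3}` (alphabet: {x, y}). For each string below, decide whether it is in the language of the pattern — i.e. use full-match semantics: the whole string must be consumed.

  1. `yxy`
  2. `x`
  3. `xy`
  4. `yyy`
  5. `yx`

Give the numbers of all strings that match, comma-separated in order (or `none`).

4

1 → no match
2 → no match — must start with `y`
3 → no match — must start with `y`
4 → match
5 → no match — must end with `y`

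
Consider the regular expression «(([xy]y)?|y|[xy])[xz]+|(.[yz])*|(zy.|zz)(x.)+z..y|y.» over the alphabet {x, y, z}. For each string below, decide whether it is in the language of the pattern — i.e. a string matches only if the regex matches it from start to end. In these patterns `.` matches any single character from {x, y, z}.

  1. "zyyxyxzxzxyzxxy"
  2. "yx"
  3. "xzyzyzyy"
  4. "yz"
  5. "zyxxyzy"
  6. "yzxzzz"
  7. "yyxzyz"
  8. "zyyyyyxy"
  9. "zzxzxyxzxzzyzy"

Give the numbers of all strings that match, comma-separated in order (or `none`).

1, 2, 3, 4, 6, 7, 8, 9

1 → match
2 → match
3 → match
4 → match
5 → no match
6 → match
7 → match
8 → match
9 → match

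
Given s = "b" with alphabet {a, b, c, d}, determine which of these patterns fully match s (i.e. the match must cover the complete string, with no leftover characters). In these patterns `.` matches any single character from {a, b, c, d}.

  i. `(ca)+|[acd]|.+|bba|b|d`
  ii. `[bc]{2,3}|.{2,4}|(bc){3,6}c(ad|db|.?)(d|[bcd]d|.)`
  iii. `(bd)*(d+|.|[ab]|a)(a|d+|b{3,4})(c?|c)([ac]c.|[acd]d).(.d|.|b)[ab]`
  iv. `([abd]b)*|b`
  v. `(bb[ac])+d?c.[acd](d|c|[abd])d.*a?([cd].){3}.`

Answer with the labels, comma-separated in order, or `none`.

i → match
ii → no match
iii → no match
iv → match
v → no match — must start with "bb"

i, iv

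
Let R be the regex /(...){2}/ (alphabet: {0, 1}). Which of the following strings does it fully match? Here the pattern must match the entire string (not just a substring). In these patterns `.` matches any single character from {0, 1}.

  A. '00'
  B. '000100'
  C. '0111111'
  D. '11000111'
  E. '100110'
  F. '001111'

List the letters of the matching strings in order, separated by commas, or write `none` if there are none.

B, E, F

A → no match
B → match
C → no match
D → no match
E → match
F → match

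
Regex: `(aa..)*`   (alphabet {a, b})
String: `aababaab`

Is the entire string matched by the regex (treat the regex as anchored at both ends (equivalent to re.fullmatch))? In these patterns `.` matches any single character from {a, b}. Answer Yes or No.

No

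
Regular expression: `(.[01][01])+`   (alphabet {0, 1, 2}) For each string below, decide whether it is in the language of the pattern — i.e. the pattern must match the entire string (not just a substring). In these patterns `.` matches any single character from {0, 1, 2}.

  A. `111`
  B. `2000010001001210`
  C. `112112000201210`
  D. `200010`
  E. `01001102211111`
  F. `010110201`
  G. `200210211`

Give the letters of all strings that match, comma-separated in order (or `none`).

A, D, F, G

A → match
B → no match
C → no match
D → match
E → no match
F → match
G → match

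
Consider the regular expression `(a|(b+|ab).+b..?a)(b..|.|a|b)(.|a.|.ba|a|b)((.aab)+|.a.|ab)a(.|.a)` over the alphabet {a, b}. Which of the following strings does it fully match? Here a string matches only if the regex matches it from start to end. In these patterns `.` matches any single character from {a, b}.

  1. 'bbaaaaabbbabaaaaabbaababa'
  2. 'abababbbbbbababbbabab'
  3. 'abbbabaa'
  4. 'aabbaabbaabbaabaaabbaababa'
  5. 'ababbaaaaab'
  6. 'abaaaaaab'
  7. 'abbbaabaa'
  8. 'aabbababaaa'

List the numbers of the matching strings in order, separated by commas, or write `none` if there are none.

1, 2, 3, 4, 6, 7, 8

1 → match
2 → match
3 → match
4 → match
5 → no match
6 → match
7 → match
8 → match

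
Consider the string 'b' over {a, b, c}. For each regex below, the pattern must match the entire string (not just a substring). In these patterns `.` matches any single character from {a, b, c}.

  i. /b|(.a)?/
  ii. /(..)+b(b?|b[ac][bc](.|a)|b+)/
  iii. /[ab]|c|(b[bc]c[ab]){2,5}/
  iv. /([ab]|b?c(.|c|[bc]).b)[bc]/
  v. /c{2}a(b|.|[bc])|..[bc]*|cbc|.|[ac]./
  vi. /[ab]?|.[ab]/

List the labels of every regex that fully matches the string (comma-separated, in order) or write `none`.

i → match
ii → no match
iii → match
iv → no match
v → match
vi → match

i, iii, v, vi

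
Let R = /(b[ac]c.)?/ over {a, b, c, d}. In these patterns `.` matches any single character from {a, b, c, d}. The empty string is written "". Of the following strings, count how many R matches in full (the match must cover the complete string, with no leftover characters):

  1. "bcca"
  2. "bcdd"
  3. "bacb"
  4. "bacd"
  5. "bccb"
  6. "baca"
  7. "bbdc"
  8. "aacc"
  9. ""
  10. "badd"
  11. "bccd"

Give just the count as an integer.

7

1. "bcca" → match
2. "bcdd" → no match
3. "bacb" → match
4. "bacd" → match
5. "bccb" → match
6. "baca" → match
7. "bbdc" → no match
8. "aacc" → no match
9. "" → match
10. "badd" → no match
11. "bccd" → match
Total matched: 7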